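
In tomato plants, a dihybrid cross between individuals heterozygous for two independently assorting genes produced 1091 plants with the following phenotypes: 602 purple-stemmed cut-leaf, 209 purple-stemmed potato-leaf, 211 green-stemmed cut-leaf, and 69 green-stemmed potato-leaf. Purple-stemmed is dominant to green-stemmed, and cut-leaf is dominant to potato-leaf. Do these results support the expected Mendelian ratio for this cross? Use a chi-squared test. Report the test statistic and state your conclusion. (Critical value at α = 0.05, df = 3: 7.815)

0.531; consistent

A dihybrid F₂ with independent assortment and complete dominance at both loci gives a 9:3:3:1 phenotypic ratio.
Expected counts for N = 1091 under a 9:3:3:1 ratio (total parts = 16):
  purple-stemmed cut-leaf: 1091 × 9/16 = 613.6875
  purple-stemmed potato-leaf: 1091 × 3/16 = 204.5625
  green-stemmed cut-leaf: 1091 × 3/16 = 204.5625
  green-stemmed potato-leaf: 1091 × 1/16 = 68.1875
χ² = Σ (O − E)² / E
  purple-stemmed cut-leaf: (602 − 613.6875)² / 613.6875 = 0.2226
  purple-stemmed potato-leaf: (209 − 204.5625)² / 204.5625 = 0.0963
  green-stemmed cut-leaf: (211 − 204.5625)² / 204.5625 = 0.2026
  green-stemmed potato-leaf: (69 − 68.1875)² / 68.1875 = 0.0097
χ² = 0.2226 + 0.0963 + 0.2026 + 0.0097 = 0.5312 ≈ 0.531
Degrees of freedom = 4 − 1 = 3; critical value at α = 0.05 is 7.815.
Since 0.531 < 7.815, we fail to reject the null hypothesis — the data are consistent with the 9:3:3:1 ratio.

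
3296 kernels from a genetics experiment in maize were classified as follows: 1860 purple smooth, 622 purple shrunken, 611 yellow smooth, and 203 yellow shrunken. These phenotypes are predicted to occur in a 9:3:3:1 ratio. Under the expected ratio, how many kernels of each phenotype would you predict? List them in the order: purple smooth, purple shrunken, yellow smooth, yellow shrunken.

The 9:3:3:1 ratio has 16 parts, so with N = 3296 the expected counts are:
  purple smooth: 3296 × 9/16 = 1854
  purple shrunken: 3296 × 3/16 = 618
  yellow smooth: 3296 × 3/16 = 618
  yellow shrunken: 3296 × 1/16 = 206

1854, 618, 618, 206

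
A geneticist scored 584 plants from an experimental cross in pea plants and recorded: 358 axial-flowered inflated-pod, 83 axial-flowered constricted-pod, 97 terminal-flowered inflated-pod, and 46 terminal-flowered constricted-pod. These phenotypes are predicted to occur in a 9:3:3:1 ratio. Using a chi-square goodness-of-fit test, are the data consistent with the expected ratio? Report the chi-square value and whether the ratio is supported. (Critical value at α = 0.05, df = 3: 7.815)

The 9:3:3:1 ratio has 16 parts, so with N = 584 the expected counts are:
  axial-flowered inflated-pod: 584 × 9/16 = 328.5
  axial-flowered constricted-pod: 584 × 3/16 = 109.5
  terminal-flowered inflated-pod: 584 × 3/16 = 109.5
  terminal-flowered constricted-pod: 584 × 1/16 = 36.5
χ² = Σ (O − E)² / E
  axial-flowered inflated-pod: (358 − 328.5)² / 328.5 = 2.6492
  axial-flowered constricted-pod: (83 − 109.5)² / 109.5 = 6.4132
  terminal-flowered inflated-pod: (97 − 109.5)² / 109.5 = 1.4269
  terminal-flowered constricted-pod: (46 − 36.5)² / 36.5 = 2.4726
χ² = 2.6492 + 6.4132 + 1.4269 + 2.4726 = 12.9619 ≈ 12.962
Degrees of freedom = 4 − 1 = 3; critical value at α = 0.05 is 7.815.
Since 12.962 > 7.815, we reject the null hypothesis — the data do not fit the 9:3:3:1 ratio.

12.962; not consistent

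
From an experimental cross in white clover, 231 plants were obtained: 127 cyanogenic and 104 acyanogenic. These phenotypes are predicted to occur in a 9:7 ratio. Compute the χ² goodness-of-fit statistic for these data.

Expected counts for N = 231 under a 9:7 ratio (total parts = 16):
  cyanogenic: 231 × 9/16 = 129.9375
  acyanogenic: 231 × 7/16 = 101.0625
χ² = Σ (O − E)² / E
  cyanogenic: (127 − 129.9375)² / 129.9375 = 0.0664
  acyanogenic: (104 − 101.0625)² / 101.0625 = 0.0854
χ² = 0.0664 + 0.0854 = 0.1518 ≈ 0.152

0.152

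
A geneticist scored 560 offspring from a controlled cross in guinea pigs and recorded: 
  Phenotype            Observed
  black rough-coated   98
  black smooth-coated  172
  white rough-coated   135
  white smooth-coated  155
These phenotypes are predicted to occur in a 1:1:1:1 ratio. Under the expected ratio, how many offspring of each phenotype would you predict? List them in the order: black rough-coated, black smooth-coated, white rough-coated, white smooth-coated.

140, 140, 140, 140

Total ratio parts = 4. Expected numbers out of 560:
  black rough-coated: 560 × 1/4 = 140
  black smooth-coated: 560 × 1/4 = 140
  white rough-coated: 560 × 1/4 = 140
  white smooth-coated: 560 × 1/4 = 140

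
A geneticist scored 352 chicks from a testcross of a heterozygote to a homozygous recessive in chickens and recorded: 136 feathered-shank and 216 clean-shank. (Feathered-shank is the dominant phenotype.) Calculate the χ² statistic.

18.182

A testcross of a heterozygote (Aa × aa) gives a 1:1 phenotypic ratio.
The 1:1 ratio has 2 parts, so with N = 352 the expected counts are:
  feathered-shank: 352 × 1/2 = 176
  clean-shank: 352 × 1/2 = 176
χ² = Σ (O − E)² / E
  feathered-shank: (136 − 176)² / 176 = 9.0909
  clean-shank: (216 − 176)² / 176 = 9.0909
χ² = 9.0909 + 9.0909 = 18.1818 ≈ 18.182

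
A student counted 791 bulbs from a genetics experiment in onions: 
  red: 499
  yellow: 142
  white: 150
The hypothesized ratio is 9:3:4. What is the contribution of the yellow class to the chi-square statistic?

Expected counts for N = 791 under a 9:3:4 ratio (total parts = 16):
  red: 791 × 9/16 = 444.9375
  yellow: 791 × 3/16 = 148.3125
  white: 791 × 4/16 = 197.75
Contribution of yellow: (142 − 148.3125)² / 148.3125 = 0.2687

0.269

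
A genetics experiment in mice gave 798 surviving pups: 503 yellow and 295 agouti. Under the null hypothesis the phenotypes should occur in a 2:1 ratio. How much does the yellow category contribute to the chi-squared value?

1.581

The 2:1 ratio has 3 parts, so with N = 798 the expected counts are:
  yellow: 798 × 2/3 = 532
  agouti: 798 × 1/3 = 266
Contribution of yellow: (503 − 532)² / 532 = 1.5808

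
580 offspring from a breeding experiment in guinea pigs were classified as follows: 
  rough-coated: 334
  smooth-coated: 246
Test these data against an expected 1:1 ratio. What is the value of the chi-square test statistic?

Total ratio parts = 2. Expected numbers out of 580:
  rough-coated: 580 × 1/2 = 290
  smooth-coated: 580 × 1/2 = 290
χ² = Σ (O − E)² / E
  rough-coated: (334 − 290)² / 290 = 6.6759
  smooth-coated: (246 − 290)² / 290 = 6.6759
χ² = 6.6759 + 6.6759 = 13.3518 ≈ 13.352

13.352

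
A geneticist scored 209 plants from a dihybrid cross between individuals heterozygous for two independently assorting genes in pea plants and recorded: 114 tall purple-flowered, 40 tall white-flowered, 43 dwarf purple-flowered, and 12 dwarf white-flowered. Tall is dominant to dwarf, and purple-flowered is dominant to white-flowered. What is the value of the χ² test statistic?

0.582

A dihybrid F₂ with independent assortment and complete dominance at both loci gives a 9:3:3:1 phenotypic ratio.
Under the 9:3:3:1 hypothesis (Σ ratio = 16, N = 209):
  tall purple-flowered: 209 × 9/16 = 117.5625
  tall white-flowered: 209 × 3/16 = 39.1875
  dwarf purple-flowered: 209 × 3/16 = 39.1875
  dwarf white-flowered: 209 × 1/16 = 13.0625
χ² = Σ (O − E)² / E
  tall purple-flowered: (114 − 117.5625)² / 117.5625 = 0.1080
  tall white-flowered: (40 − 39.1875)² / 39.1875 = 0.0168
  dwarf purple-flowered: (43 − 39.1875)² / 39.1875 = 0.3709
  dwarf white-flowered: (12 − 13.0625)² / 13.0625 = 0.0864
χ² = 0.1080 + 0.0168 + 0.3709 + 0.0864 = 0.5821 ≈ 0.582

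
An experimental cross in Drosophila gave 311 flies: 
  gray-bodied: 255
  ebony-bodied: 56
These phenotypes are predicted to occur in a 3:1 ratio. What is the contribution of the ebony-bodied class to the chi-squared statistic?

6.084

Total ratio parts = 4. Expected numbers out of 311:
  gray-bodied: 311 × 3/4 = 233.25
  ebony-bodied: 311 × 1/4 = 77.75
Contribution of ebony-bodied: (56 − 77.75)² / 77.75 = 6.0844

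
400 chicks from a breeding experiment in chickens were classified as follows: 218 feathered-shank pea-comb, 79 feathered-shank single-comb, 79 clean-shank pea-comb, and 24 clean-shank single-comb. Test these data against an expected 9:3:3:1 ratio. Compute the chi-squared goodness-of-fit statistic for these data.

Under the 9:3:3:1 hypothesis (Σ ratio = 16, N = 400):
  feathered-shank pea-comb: 400 × 9/16 = 225
  feathered-shank single-comb: 400 × 3/16 = 75
  clean-shank pea-comb: 400 × 3/16 = 75
  clean-shank single-comb: 400 × 1/16 = 25
χ² = Σ (O − E)² / E
  feathered-shank pea-comb: (218 − 225)² / 225 = 0.2178
  feathered-shank single-comb: (79 − 75)² / 75 = 0.2133
  clean-shank pea-comb: (79 − 75)² / 75 = 0.2133
  clean-shank single-comb: (24 − 25)² / 25 = 0.0400
χ² = 0.2178 + 0.2133 + 0.2133 + 0.0400 = 0.6844 ≈ 0.684

0.684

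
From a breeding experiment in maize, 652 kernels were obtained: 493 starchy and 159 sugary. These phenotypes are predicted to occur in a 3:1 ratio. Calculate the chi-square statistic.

The 3:1 ratio has 4 parts, so with N = 652 the expected counts are:
  starchy: 652 × 3/4 = 489
  sugary: 652 × 1/4 = 163
χ² = Σ (O − E)² / E
  starchy: (493 − 489)² / 489 = 0.0327
  sugary: (159 − 163)² / 163 = 0.0982
χ² = 0.0327 + 0.0982 = 0.1309 ≈ 0.131

0.131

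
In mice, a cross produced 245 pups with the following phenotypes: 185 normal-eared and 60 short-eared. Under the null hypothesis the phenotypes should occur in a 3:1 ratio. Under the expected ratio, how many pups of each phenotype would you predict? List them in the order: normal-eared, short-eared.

Total ratio parts = 4. Expected numbers out of 245:
  normal-eared: 245 × 3/4 = 183.75
  short-eared: 245 × 1/4 = 61.25

183.75, 61.25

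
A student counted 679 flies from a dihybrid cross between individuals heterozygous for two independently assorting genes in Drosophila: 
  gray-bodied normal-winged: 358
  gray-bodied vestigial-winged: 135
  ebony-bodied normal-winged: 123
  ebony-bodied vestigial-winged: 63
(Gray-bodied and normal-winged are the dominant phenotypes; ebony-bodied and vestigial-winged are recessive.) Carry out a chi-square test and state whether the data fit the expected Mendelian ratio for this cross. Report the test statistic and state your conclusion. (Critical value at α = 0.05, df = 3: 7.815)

A dihybrid F₂ with independent assortment and complete dominance at both loci gives a 9:3:3:1 phenotypic ratio.
The 9:3:3:1 ratio has 16 parts, so with N = 679 the expected counts are:
  gray-bodied normal-winged: 679 × 9/16 = 381.9375
  gray-bodied vestigial-winged: 679 × 3/16 = 127.3125
  ebony-bodied normal-winged: 679 × 3/16 = 127.3125
  ebony-bodied vestigial-winged: 679 × 1/16 = 42.4375
χ² = Σ (O − E)² / E
  gray-bodied normal-winged: (358 − 381.9375)² / 381.9375 = 1.5003
  gray-bodied vestigial-winged: (135 − 127.3125)² / 127.3125 = 0.4642
  ebony-bodied normal-winged: (123 − 127.3125)² / 127.3125 = 0.1461
  ebony-bodied vestigial-winged: (63 − 42.4375)² / 42.4375 = 9.9633
χ² = 1.5003 + 0.4642 + 0.1461 + 9.9633 = 12.0739 ≈ 12.074
Degrees of freedom = 4 − 1 = 3; critical value at α = 0.05 is 7.815.
Since 12.074 > 7.815, we reject the null hypothesis — the data do not fit the 9:3:3:1 ratio.

12.074; not consistent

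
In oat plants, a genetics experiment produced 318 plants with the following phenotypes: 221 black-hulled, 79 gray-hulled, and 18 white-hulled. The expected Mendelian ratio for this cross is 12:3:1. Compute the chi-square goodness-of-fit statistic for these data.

7.757

The 12:3:1 ratio has 16 parts, so with N = 318 the expected counts are:
  black-hulled: 318 × 12/16 = 238.5
  gray-hulled: 318 × 3/16 = 59.625
  white-hulled: 318 × 1/16 = 19.875
χ² = Σ (O − E)² / E
  black-hulled: (221 − 238.5)² / 238.5 = 1.2841
  gray-hulled: (79 − 59.625)² / 59.625 = 6.2959
  white-hulled: (18 − 19.875)² / 19.875 = 0.1769
χ² = 1.2841 + 6.2959 + 0.1769 = 7.7569 ≈ 7.757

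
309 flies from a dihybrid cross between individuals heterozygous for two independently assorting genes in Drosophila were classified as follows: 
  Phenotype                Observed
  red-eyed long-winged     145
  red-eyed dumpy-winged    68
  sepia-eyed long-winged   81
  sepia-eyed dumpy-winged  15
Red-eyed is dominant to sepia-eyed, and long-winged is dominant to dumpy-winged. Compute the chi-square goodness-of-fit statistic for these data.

16.667

A dihybrid F₂ with independent assortment and complete dominance at both loci gives a 9:3:3:1 phenotypic ratio.
Expected counts for N = 309 under a 9:3:3:1 ratio (total parts = 16):
  red-eyed long-winged: 309 × 9/16 = 173.8125
  red-eyed dumpy-winged: 309 × 3/16 = 57.9375
  sepia-eyed long-winged: 309 × 3/16 = 57.9375
  sepia-eyed dumpy-winged: 309 × 1/16 = 19.3125
χ² = Σ (O − E)² / E
  red-eyed long-winged: (145 − 173.8125)² / 173.8125 = 4.7762
  red-eyed dumpy-winged: (68 − 57.9375)² / 57.9375 = 1.7476
  sepia-eyed long-winged: (81 − 57.9375)² / 57.9375 = 9.1802
  sepia-eyed dumpy-winged: (15 − 19.3125)² / 19.3125 = 0.9630
χ² = 4.7762 + 1.7476 + 9.1802 + 0.9630 = 16.667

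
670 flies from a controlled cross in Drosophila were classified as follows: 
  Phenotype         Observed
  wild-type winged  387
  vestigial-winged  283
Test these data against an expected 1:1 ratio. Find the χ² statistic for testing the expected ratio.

Total ratio parts = 2. Expected numbers out of 670:
  wild-type winged: 670 × 1/2 = 335
  vestigial-winged: 670 × 1/2 = 335
χ² = Σ (O − E)² / E
  wild-type winged: (387 − 335)² / 335 = 8.0716
  vestigial-winged: (283 − 335)² / 335 = 8.0716
χ² = 8.0716 + 8.0716 = 16.1432 ≈ 16.143

16.143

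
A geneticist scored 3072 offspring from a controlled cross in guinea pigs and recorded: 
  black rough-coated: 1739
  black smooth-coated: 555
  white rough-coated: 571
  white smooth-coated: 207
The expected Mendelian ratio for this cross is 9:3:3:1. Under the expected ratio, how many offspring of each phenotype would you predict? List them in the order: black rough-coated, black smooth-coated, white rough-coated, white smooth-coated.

1728, 576, 576, 192

Expected counts for N = 3072 under a 9:3:3:1 ratio (total parts = 16):
  black rough-coated: 3072 × 9/16 = 1728
  black smooth-coated: 3072 × 3/16 = 576
  white rough-coated: 3072 × 3/16 = 576
  white smooth-coated: 3072 × 1/16 = 192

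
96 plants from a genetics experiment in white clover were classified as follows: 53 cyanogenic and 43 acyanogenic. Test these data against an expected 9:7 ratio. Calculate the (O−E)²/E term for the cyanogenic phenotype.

Expected counts for N = 96 under a 9:7 ratio (total parts = 16):
  cyanogenic: 96 × 9/16 = 54
  acyanogenic: 96 × 7/16 = 42
Contribution of cyanogenic: (53 − 54)² / 54 = 0.0185

0.019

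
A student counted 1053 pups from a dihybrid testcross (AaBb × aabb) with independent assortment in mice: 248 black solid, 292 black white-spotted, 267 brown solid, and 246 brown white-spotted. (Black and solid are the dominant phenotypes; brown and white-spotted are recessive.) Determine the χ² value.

5.207

A dihybrid testcross with independent assortment gives a 1:1:1:1 ratio.
Under the 1:1:1:1 hypothesis (Σ ratio = 4, N = 1053):
  black solid: 1053 × 1/4 = 263.25
  black white-spotted: 1053 × 1/4 = 263.25
  brown solid: 1053 × 1/4 = 263.25
  brown white-spotted: 1053 × 1/4 = 263.25
χ² = Σ (O − E)² / E
  black solid: (248 − 263.25)² / 263.25 = 0.8834
  black white-spotted: (292 − 263.25)² / 263.25 = 3.1398
  brown solid: (267 − 263.25)² / 263.25 = 0.0534
  brown white-spotted: (246 − 263.25)² / 263.25 = 1.1303
χ² = 0.8834 + 3.1398 + 0.0534 + 1.1303 = 5.2069 ≈ 5.207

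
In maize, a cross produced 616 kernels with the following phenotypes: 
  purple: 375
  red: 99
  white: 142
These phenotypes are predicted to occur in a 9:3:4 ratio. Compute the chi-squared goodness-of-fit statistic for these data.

5.636

Under the 9:3:4 hypothesis (Σ ratio = 16, N = 616):
  purple: 616 × 9/16 = 346.5
  red: 616 × 3/16 = 115.5
  white: 616 × 4/16 = 154
χ² = Σ (O − E)² / E
  purple: (375 − 346.5)² / 346.5 = 2.3442
  red: (99 − 115.5)² / 115.5 = 2.3571
  white: (142 − 154)² / 154 = 0.9351
χ² = 2.3442 + 2.3571 + 0.9351 = 5.6364 ≈ 5.636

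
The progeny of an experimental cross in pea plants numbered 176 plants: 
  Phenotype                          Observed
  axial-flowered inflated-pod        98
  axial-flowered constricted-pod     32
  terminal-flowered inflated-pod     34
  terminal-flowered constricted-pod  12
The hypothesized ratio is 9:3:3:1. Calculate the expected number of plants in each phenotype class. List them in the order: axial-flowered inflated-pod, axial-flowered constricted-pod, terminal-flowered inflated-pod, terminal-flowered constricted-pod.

99, 33, 33, 11

The 9:3:3:1 ratio has 16 parts, so with N = 176 the expected counts are:
  axial-flowered inflated-pod: 176 × 9/16 = 99
  axial-flowered constricted-pod: 176 × 3/16 = 33
  terminal-flowered inflated-pod: 176 × 3/16 = 33
  terminal-flowered constricted-pod: 176 × 1/16 = 11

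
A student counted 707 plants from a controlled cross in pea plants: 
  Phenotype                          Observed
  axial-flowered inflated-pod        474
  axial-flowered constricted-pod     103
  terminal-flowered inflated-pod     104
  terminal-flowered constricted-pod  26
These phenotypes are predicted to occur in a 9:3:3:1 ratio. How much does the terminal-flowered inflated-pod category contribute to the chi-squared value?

6.154

The 9:3:3:1 ratio has 16 parts, so with N = 707 the expected counts are:
  axial-flowered inflated-pod: 707 × 9/16 = 397.6875
  axial-flowered constricted-pod: 707 × 3/16 = 132.5625
  terminal-flowered inflated-pod: 707 × 3/16 = 132.5625
  terminal-flowered constricted-pod: 707 × 1/16 = 44.1875
Contribution of terminal-flowered inflated-pod: (104 − 132.5625)² / 132.5625 = 6.1542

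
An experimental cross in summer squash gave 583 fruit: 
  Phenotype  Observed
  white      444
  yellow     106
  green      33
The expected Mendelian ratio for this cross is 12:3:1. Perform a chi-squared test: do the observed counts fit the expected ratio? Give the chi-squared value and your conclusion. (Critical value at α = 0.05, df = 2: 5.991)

Under the 12:3:1 hypothesis (Σ ratio = 16, N = 583):
  white: 583 × 12/16 = 437.25
  yellow: 583 × 3/16 = 109.3125
  green: 583 × 1/16 = 36.4375
χ² = Σ (O − E)² / E
  white: (444 − 437.25)² / 437.25 = 0.1042
  yellow: (106 − 109.3125)² / 109.3125 = 0.1004
  green: (33 − 36.4375)² / 36.4375 = 0.3243
χ² = 0.1042 + 0.1004 + 0.3243 = 0.5289 ≈ 0.529
Degrees of freedom = 3 − 1 = 2; critical value at α = 0.05 is 5.991.
Since 0.529 < 5.991, we fail to reject the null hypothesis — the data are consistent with the 12:3:1 ratio.

0.529; consistent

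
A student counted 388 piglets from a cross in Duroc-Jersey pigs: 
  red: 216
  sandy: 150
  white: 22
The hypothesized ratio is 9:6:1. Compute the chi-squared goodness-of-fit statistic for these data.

0.371

Under the 9:6:1 hypothesis (Σ ratio = 16, N = 388):
  red: 388 × 9/16 = 218.25
  sandy: 388 × 6/16 = 145.5
  white: 388 × 1/16 = 24.25
χ² = Σ (O − E)² / E
  red: (216 − 218.25)² / 218.25 = 0.0232
  sandy: (150 − 145.5)² / 145.5 = 0.1392
  white: (22 − 24.25)² / 24.25 = 0.2088
χ² = 0.0232 + 0.1392 + 0.2088 = 0.3712 ≈ 0.371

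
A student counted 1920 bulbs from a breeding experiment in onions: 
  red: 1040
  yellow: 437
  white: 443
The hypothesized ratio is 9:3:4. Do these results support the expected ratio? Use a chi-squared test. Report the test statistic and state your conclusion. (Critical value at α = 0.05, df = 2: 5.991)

20.803; not consistent

Total ratio parts = 16. Expected numbers out of 1920:
  red: 1920 × 9/16 = 1080
  yellow: 1920 × 3/16 = 360
  white: 1920 × 4/16 = 480
χ² = Σ (O − E)² / E
  red: (1040 − 1080)² / 1080 = 1.4815
  yellow: (437 − 360)² / 360 = 16.4694
  white: (443 − 480)² / 480 = 2.8521
χ² = 1.4815 + 16.4694 + 2.8521 = 20.803
Degrees of freedom = 3 − 1 = 2; critical value at α = 0.05 is 5.991.
Since 20.803 > 5.991, we reject the null hypothesis — the data do not fit the 9:3:4 ratio.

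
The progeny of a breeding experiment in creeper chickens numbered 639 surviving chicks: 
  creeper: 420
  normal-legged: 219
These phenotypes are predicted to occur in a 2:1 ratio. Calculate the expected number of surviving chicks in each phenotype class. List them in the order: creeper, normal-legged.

Total ratio parts = 3. Expected numbers out of 639:
  creeper: 639 × 2/3 = 426
  normal-legged: 639 × 1/3 = 213

426, 213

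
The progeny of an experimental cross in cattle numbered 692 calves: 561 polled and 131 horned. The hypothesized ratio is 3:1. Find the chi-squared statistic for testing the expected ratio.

Expected counts for N = 692 under a 3:1 ratio (total parts = 4):
  polled: 692 × 3/4 = 519
  horned: 692 × 1/4 = 173
χ² = Σ (O − E)² / E
  polled: (561 − 519)² / 519 = 3.3988
  horned: (131 − 173)² / 173 = 10.1965
χ² = 3.3988 + 10.1965 = 13.5953 ≈ 13.595

13.595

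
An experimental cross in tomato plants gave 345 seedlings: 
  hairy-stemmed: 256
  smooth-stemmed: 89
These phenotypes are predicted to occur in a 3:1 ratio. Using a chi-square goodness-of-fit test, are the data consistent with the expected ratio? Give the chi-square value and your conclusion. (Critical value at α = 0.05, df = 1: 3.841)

0.117; consistent

The 3:1 ratio has 4 parts, so with N = 345 the expected counts are:
  hairy-stemmed: 345 × 3/4 = 258.75
  smooth-stemmed: 345 × 1/4 = 86.25
χ² = Σ (O − E)² / E
  hairy-stemmed: (256 − 258.75)² / 258.75 = 0.0292
  smooth-stemmed: (89 − 86.25)² / 86.25 = 0.0877
χ² = 0.0292 + 0.0877 = 0.1169 ≈ 0.117
Degrees of freedom = 2 − 1 = 1; critical value at α = 0.05 is 3.841.
Since 0.117 < 3.841, we fail to reject the null hypothesis — the data are consistent with the 3:1 ratio.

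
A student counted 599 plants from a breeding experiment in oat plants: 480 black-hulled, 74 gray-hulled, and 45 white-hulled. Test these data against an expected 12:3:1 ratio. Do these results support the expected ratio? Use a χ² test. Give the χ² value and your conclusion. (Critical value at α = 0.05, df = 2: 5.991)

Under the 12:3:1 hypothesis (Σ ratio = 16, N = 599):
  black-hulled: 599 × 12/16 = 449.25
  gray-hulled: 599 × 3/16 = 112.3125
  white-hulled: 599 × 1/16 = 37.4375
χ² = Σ (O − E)² / E
  black-hulled: (480 − 449.25)² / 449.25 = 2.1048
  gray-hulled: (74 − 112.3125)² / 112.3125 = 13.0693
  white-hulled: (45 − 37.4375)² / 37.4375 = 1.5277
χ² = 2.1048 + 13.0693 + 1.5277 = 16.7018 ≈ 16.702
Degrees of freedom = 3 − 1 = 2; critical value at α = 0.05 is 5.991.
Since 16.702 > 5.991, we reject the null hypothesis — the data do not fit the 12:3:1 ratio.

16.702; not consistent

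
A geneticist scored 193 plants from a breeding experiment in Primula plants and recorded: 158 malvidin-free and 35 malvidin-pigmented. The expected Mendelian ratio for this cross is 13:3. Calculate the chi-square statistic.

0.048

Expected counts for N = 193 under a 13:3 ratio (total parts = 16):
  malvidin-free: 193 × 13/16 = 156.8125
  malvidin-pigmented: 193 × 3/16 = 36.1875
χ² = Σ (O − E)² / E
  malvidin-free: (158 − 156.8125)² / 156.8125 = 0.0090
  malvidin-pigmented: (35 − 36.1875)² / 36.1875 = 0.0390
χ² = 0.0090 + 0.0390 = 0.048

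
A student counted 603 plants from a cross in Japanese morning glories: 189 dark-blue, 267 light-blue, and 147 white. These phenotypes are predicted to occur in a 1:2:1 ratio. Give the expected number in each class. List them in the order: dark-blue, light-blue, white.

150.75, 301.5, 150.75

Expected counts for N = 603 under a 1:2:1 ratio (total parts = 4):
  dark-blue: 603 × 1/4 = 150.75
  light-blue: 603 × 2/4 = 301.5
  white: 603 × 1/4 = 150.75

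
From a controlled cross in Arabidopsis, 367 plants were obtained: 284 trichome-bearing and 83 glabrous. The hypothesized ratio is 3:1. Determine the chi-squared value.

Total ratio parts = 4. Expected numbers out of 367:
  trichome-bearing: 367 × 3/4 = 275.25
  glabrous: 367 × 1/4 = 91.75
χ² = Σ (O − E)² / E
  trichome-bearing: (284 − 275.25)² / 275.25 = 0.2782
  glabrous: (83 − 91.75)² / 91.75 = 0.8345
χ² = 0.2782 + 0.8345 = 1.1127 ≈ 1.113

1.113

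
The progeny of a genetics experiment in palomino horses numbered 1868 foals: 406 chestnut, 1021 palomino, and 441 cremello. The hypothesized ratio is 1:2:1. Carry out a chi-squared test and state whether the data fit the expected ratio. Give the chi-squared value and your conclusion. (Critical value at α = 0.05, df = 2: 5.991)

Under the 1:2:1 hypothesis (Σ ratio = 4, N = 1868):
  chestnut: 1868 × 1/4 = 467
  palomino: 1868 × 2/4 = 934
  cremello: 1868 × 1/4 = 467
χ² = Σ (O − E)² / E
  chestnut: (406 − 467)² / 467 = 7.9679
  palomino: (1021 − 934)² / 934 = 8.1039
  cremello: (441 − 467)² / 467 = 1.4475
χ² = 7.9679 + 8.1039 + 1.4475 = 17.5193 ≈ 17.519
Degrees of freedom = 3 − 1 = 2; critical value at α = 0.05 is 5.991.
Since 17.519 > 5.991, we reject the null hypothesis — the data do not fit the 1:2:1 ratio.

17.519; not consistent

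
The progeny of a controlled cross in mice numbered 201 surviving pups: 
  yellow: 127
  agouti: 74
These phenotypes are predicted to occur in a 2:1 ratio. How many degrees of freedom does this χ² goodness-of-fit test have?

1

A goodness-of-fit test with 2 phenotype classes has df = 2 − 1 = 1.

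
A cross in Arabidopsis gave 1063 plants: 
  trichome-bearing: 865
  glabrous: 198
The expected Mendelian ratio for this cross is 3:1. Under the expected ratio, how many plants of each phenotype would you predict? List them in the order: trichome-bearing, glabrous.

797.25, 265.75

Under the 3:1 hypothesis (Σ ratio = 4, N = 1063):
  trichome-bearing: 1063 × 3/4 = 797.25
  glabrous: 1063 × 1/4 = 265.75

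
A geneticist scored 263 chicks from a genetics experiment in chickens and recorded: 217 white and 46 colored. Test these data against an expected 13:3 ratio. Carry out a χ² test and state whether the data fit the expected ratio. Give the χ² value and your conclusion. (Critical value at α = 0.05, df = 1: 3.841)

Expected counts for N = 263 under a 13:3 ratio (total parts = 16):
  white: 263 × 13/16 = 213.6875
  colored: 263 × 3/16 = 49.3125
χ² = Σ (O − E)² / E
  white: (217 − 213.6875)² / 213.6875 = 0.0513
  colored: (46 − 49.3125)² / 49.3125 = 0.2225
χ² = 0.0513 + 0.2225 = 0.2738 ≈ 0.274
Degrees of freedom = 2 − 1 = 1; critical value at α = 0.05 is 3.841.
Since 0.274 < 3.841, we fail to reject the null hypothesis — the data are consistent with the 13:3 ratio.

0.274; consistent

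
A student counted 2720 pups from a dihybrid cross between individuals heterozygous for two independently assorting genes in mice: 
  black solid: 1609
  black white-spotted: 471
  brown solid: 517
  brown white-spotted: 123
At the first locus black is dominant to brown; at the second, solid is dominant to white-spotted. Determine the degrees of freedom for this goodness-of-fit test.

A dihybrid F₂ with independent assortment and complete dominance at both loci gives a 9:3:3:1 phenotypic ratio.
A goodness-of-fit test with 4 phenotype classes has df = 4 − 1 = 3.

3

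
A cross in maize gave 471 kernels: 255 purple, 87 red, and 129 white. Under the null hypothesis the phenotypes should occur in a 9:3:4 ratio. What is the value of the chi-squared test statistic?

1.467

Expected counts for N = 471 under a 9:3:4 ratio (total parts = 16):
  purple: 471 × 9/16 = 264.9375
  red: 471 × 3/16 = 88.3125
  white: 471 × 4/16 = 117.75
χ² = Σ (O − E)² / E
  purple: (255 − 264.9375)² / 264.9375 = 0.3727
  red: (87 − 88.3125)² / 88.3125 = 0.0195
  white: (129 − 117.75)² / 117.75 = 1.0748
χ² = 0.3727 + 0.0195 + 1.0748 = 1.467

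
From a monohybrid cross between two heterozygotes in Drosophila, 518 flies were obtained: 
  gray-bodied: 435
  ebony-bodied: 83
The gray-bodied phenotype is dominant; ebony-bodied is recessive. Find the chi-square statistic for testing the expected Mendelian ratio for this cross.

22.263

For a monohybrid cross between heterozygotes with complete dominance, the expected phenotypic ratio is 3:1.
The 3:1 ratio has 4 parts, so with N = 518 the expected counts are:
  gray-bodied: 518 × 3/4 = 388.5
  ebony-bodied: 518 × 1/4 = 129.5
χ² = Σ (O − E)² / E
  gray-bodied: (435 − 388.5)² / 388.5 = 5.5656
  ebony-bodied: (83 − 129.5)² / 129.5 = 16.6969
χ² = 5.5656 + 16.6969 = 22.2625 ≈ 22.263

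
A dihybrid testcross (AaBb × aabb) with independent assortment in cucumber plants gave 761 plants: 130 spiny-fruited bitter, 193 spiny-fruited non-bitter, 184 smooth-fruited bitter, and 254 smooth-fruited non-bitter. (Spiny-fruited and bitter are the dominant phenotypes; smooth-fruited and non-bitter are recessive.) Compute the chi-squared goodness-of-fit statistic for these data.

A dihybrid testcross with independent assortment gives a 1:1:1:1 ratio.
Total ratio parts = 4. Expected numbers out of 761:
  spiny-fruited bitter: 761 × 1/4 = 190.25
  spiny-fruited non-bitter: 761 × 1/4 = 190.25
  smooth-fruited bitter: 761 × 1/4 = 190.25
  smooth-fruited non-bitter: 761 × 1/4 = 190.25
χ² = Σ (O − E)² / E
  spiny-fruited bitter: (130 − 190.25)² / 190.25 = 19.0805
  spiny-fruited non-bitter: (193 − 190.25)² / 190.25 = 0.0398
  smooth-fruited bitter: (184 − 190.25)² / 190.25 = 0.2053
  smooth-fruited non-bitter: (254 − 190.25)² / 190.25 = 21.3617
χ² = 19.0805 + 0.0398 + 0.2053 + 21.3617 = 40.6873 ≈ 40.687

40.687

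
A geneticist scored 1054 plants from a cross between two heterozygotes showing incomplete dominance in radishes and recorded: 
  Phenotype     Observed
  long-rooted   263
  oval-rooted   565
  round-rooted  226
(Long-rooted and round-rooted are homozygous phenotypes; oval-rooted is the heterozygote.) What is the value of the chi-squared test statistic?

With incomplete dominance, a heterozygote × heterozygote cross gives a 1:2:1 phenotypic ratio.
Expected counts for N = 1054 under a 1:2:1 ratio (total parts = 4):
  long-rooted: 1054 × 1/4 = 263.5
  oval-rooted: 1054 × 2/4 = 527
  round-rooted: 1054 × 1/4 = 263.5
χ² = Σ (O − E)² / E
  long-rooted: (263 − 263.5)² / 263.5 = 0.0009
  oval-rooted: (565 − 527)² / 527 = 2.7400
  round-rooted: (226 − 263.5)² / 263.5 = 5.3368
χ² = 0.0009 + 2.7400 + 5.3368 = 8.0777 ≈ 8.078

8.078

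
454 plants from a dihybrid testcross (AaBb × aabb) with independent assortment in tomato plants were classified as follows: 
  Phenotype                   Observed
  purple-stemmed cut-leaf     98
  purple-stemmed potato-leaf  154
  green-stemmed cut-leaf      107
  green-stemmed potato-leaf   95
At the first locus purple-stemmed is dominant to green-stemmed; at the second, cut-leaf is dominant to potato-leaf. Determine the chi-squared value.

19.956

A dihybrid testcross with independent assortment gives a 1:1:1:1 ratio.
Under the 1:1:1:1 hypothesis (Σ ratio = 4, N = 454):
  purple-stemmed cut-leaf: 454 × 1/4 = 113.5
  purple-stemmed potato-leaf: 454 × 1/4 = 113.5
  green-stemmed cut-leaf: 454 × 1/4 = 113.5
  green-stemmed potato-leaf: 454 × 1/4 = 113.5
χ² = Σ (O − E)² / E
  purple-stemmed cut-leaf: (98 − 113.5)² / 113.5 = 2.1167
  purple-stemmed potato-leaf: (154 − 113.5)² / 113.5 = 14.4515
  green-stemmed cut-leaf: (107 − 113.5)² / 113.5 = 0.3722
  green-stemmed potato-leaf: (95 − 113.5)² / 113.5 = 3.0154
χ² = 2.1167 + 14.4515 + 0.3722 + 3.0154 = 19.9558 ≈ 19.956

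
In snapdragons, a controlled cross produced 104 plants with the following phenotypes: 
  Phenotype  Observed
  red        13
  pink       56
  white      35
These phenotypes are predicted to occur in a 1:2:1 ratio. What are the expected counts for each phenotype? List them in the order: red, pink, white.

26, 52, 26

Expected counts for N = 104 under a 1:2:1 ratio (total parts = 4):
  red: 104 × 1/4 = 26
  pink: 104 × 2/4 = 52
  white: 104 × 1/4 = 26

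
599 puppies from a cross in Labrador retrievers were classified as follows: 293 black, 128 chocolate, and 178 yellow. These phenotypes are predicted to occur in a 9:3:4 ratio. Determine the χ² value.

Under the 9:3:4 hypothesis (Σ ratio = 16, N = 599):
  black: 599 × 9/16 = 336.9375
  chocolate: 599 × 3/16 = 112.3125
  yellow: 599 × 4/16 = 149.75
χ² = Σ (O − E)² / E
  black: (293 − 336.9375)² / 336.9375 = 5.7296
  chocolate: (128 − 112.3125)² / 112.3125 = 2.1912
  yellow: (178 − 149.75)² / 149.75 = 5.3293
χ² = 5.7296 + 2.1912 + 5.3293 = 13.2501 ≈ 13.250

13.250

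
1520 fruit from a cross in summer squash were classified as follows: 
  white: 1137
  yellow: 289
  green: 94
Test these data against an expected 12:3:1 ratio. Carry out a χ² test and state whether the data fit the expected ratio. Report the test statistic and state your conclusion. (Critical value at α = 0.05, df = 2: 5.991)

Expected counts for N = 1520 under a 12:3:1 ratio (total parts = 16):
  white: 1520 × 12/16 = 1140
  yellow: 1520 × 3/16 = 285
  green: 1520 × 1/16 = 95
χ² = Σ (O − E)² / E
  white: (1137 − 1140)² / 1140 = 0.0079
  yellow: (289 − 285)² / 285 = 0.0561
  green: (94 − 95)² / 95 = 0.0105
χ² = 0.0079 + 0.0561 + 0.0105 = 0.0745 ≈ 0.075
Degrees of freedom = 3 − 1 = 2; critical value at α = 0.05 is 5.991.
Since 0.075 < 5.991, we fail to reject the null hypothesis — the data are consistent with the 12:3:1 ratio.

0.075; consistent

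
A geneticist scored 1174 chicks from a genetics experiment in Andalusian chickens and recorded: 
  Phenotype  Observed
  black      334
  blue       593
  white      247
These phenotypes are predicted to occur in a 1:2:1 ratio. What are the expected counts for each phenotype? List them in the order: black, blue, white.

Total ratio parts = 4. Expected numbers out of 1174:
  black: 1174 × 1/4 = 293.5
  blue: 1174 × 2/4 = 587
  white: 1174 × 1/4 = 293.5

293.5, 587, 293.5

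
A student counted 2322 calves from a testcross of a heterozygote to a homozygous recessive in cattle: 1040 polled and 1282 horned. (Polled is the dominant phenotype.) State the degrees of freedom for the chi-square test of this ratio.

1

A testcross of a heterozygote (Aa × aa) gives a 1:1 phenotypic ratio.
A goodness-of-fit test with 2 phenotype classes has df = 2 − 1 = 1.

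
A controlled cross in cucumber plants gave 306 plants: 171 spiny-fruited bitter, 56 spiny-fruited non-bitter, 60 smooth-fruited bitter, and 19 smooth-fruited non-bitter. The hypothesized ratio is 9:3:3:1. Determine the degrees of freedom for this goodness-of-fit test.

3

A goodness-of-fit test with 4 phenotype classes has df = 4 − 1 = 3.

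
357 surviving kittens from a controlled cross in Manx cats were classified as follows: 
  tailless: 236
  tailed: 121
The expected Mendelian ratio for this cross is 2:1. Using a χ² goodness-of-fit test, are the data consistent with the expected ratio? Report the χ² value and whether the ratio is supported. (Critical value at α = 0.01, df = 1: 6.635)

0.050; consistent

The 2:1 ratio has 3 parts, so with N = 357 the expected counts are:
  tailless: 357 × 2/3 = 238
  tailed: 357 × 1/3 = 119
χ² = Σ (O − E)² / E
  tailless: (236 − 238)² / 238 = 0.0168
  tailed: (121 − 119)² / 119 = 0.0336
χ² = 0.0168 + 0.0336 = 0.0504 ≈ 0.050
Degrees of freedom = 2 − 1 = 1; critical value at α = 0.01 is 6.635.
Since 0.050 < 6.635, we fail to reject the null hypothesis — the data are consistent with the 2:1 ratio.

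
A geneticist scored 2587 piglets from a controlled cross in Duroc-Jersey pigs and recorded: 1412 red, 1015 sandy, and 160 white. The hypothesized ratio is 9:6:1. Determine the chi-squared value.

3.375

Total ratio parts = 16. Expected numbers out of 2587:
  red: 2587 × 9/16 = 1455.1875
  sandy: 2587 × 6/16 = 970.125
  white: 2587 × 1/16 = 161.6875
χ² = Σ (O − E)² / E
  red: (1412 − 1455.1875)² / 1455.1875 = 1.2817
  sandy: (1015 − 970.125)² / 970.125 = 2.0758
  white: (160 − 161.6875)² / 161.6875 = 0.0176
χ² = 1.2817 + 2.0758 + 0.0176 = 3.3751 ≈ 3.375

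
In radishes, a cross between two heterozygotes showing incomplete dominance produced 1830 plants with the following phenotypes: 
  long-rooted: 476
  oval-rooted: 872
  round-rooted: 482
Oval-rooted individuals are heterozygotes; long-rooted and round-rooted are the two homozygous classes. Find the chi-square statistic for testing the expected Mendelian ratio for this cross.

With incomplete dominance, a heterozygote × heterozygote cross gives a 1:2:1 phenotypic ratio.
Expected counts for N = 1830 under a 1:2:1 ratio (total parts = 4):
  long-rooted: 1830 × 1/4 = 457.5
  oval-rooted: 1830 × 2/4 = 915
  round-rooted: 1830 × 1/4 = 457.5
χ² = Σ (O − E)² / E
  long-rooted: (476 − 457.5)² / 457.5 = 0.7481
  oval-rooted: (872 − 915)² / 915 = 2.0208
  round-rooted: (482 − 457.5)² / 457.5 = 1.3120
χ² = 0.7481 + 2.0208 + 1.3120 = 4.0809 ≈ 4.081

4.081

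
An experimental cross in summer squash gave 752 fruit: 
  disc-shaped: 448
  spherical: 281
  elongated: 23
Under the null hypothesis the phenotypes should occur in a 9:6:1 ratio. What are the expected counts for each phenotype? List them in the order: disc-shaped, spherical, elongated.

423, 282, 47

The 9:6:1 ratio has 16 parts, so with N = 752 the expected counts are:
  disc-shaped: 752 × 9/16 = 423
  spherical: 752 × 6/16 = 282
  elongated: 752 × 1/16 = 47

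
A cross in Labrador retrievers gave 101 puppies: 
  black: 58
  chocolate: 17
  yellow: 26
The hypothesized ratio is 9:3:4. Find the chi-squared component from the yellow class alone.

0.022

Expected counts for N = 101 under a 9:3:4 ratio (total parts = 16):
  black: 101 × 9/16 = 56.8125
  chocolate: 101 × 3/16 = 18.9375
  yellow: 101 × 4/16 = 25.25
Contribution of yellow: (26 − 25.25)² / 25.25 = 0.0223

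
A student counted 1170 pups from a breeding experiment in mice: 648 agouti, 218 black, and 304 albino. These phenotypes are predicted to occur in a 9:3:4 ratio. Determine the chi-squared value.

The 9:3:4 ratio has 16 parts, so with N = 1170 the expected counts are:
  agouti: 1170 × 9/16 = 658.125
  black: 1170 × 3/16 = 219.375
  albino: 1170 × 4/16 = 292.5
χ² = Σ (O − E)² / E
  agouti: (648 − 658.125)² / 658.125 = 0.1558
  black: (218 − 219.375)² / 219.375 = 0.0086
  albino: (304 − 292.5)² / 292.5 = 0.4521
χ² = 0.1558 + 0.0086 + 0.4521 = 0.6165 ≈ 0.617

0.617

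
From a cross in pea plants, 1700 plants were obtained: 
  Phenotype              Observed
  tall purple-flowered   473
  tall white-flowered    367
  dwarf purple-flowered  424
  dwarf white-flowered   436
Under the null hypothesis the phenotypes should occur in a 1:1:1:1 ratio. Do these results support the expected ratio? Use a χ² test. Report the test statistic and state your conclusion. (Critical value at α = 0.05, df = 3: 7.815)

Under the 1:1:1:1 hypothesis (Σ ratio = 4, N = 1700):
  tall purple-flowered: 1700 × 1/4 = 425
  tall white-flowered: 1700 × 1/4 = 425
  dwarf purple-flowered: 1700 × 1/4 = 425
  dwarf white-flowered: 1700 × 1/4 = 425
χ² = Σ (O − E)² / E
  tall purple-flowered: (473 − 425)² / 425 = 5.4212
  tall white-flowered: (367 − 425)² / 425 = 7.9153
  dwarf purple-flowered: (424 − 425)² / 425 = 0.0024
  dwarf white-flowered: (436 − 425)² / 425 = 0.2847
χ² = 5.4212 + 7.9153 + 0.0024 + 0.2847 = 13.6236 ≈ 13.624
Degrees of freedom = 4 − 1 = 3; critical value at α = 0.05 is 7.815.
Since 13.624 > 7.815, we reject the null hypothesis — the data do not fit the 1:1:1:1 ratio.

13.624; not consistent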